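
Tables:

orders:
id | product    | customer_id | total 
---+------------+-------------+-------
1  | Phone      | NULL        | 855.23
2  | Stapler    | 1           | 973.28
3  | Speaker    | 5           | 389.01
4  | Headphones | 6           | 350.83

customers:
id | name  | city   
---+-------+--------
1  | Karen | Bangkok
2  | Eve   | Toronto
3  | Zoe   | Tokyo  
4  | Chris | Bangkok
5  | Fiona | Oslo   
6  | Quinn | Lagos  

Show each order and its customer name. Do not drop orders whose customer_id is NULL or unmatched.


LEFT JOIN keeps every row from orders (the left table); where customer_id has no match in customers, the customer columns become NULL. Walk through each order:
  - order 1 (Phone): customer_id=NULL, no match -> kept with NULL
  - order 2 (Stapler): customer_id=1 -> matches Karen
  - order 3 (Speaker): customer_id=5 -> matches Fiona
  - order 4 (Headphones): customer_id=6 -> matches Quinn
All 4 rows appear; 1 has NULL customer.

SQL:
SELECT a.product, b.name AS customer
FROM orders a
LEFT JOIN customers b ON a.customer_id = b.id

Result:
product    | customer
-----------+---------
Phone      | NULL    
Stapler    | Karen   
Speaker    | Fiona   
Headphones | Quinn   


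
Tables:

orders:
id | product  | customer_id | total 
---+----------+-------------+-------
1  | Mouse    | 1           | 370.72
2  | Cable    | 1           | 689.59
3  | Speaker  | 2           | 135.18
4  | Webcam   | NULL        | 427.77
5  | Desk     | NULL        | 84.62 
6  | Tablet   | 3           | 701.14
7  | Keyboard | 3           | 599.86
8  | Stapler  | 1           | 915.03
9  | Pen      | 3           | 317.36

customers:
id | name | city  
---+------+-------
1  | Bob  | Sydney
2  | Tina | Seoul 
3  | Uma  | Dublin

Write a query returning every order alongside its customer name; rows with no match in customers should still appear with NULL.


LEFT JOIN keeps every row from orders (the left table); where customer_id has no match in customers, the customer columns become NULL. Walk through each order:
  - order 1 (Mouse): customer_id=1 -> matches Bob
  - order 2 (Cable): customer_id=1 -> matches Bob
  - order 3 (Speaker): customer_id=2 -> matches Tina
  - order 4 (Webcam): customer_id=NULL, no match -> kept with NULL
  - order 5 (Desk): customer_id=NULL, no match -> kept with NULL
  - order 6 (Tablet): customer_id=3 -> matches Uma
  - order 7 (Keyboard): customer_id=3 -> matches Uma
  - order 8 (Stapler): customer_id=1 -> matches Bob
  - order 9 (Pen): customer_id=3 -> matches Uma
All 9 rows appear; 2 have NULL customer.

SQL:
SELECT a.product, b.name AS customer
FROM orders a
LEFT JOIN customers b ON a.customer_id = b.id

Result:
product  | customer
---------+---------
Mouse    | Bob     
Cable    | Bob     
Speaker  | Tina    
Webcam   | NULL    
Desk     | NULL    
Tablet   | Uma     
Keyboard | Uma     
Stapler  | Bob     
Pen      | Uma     


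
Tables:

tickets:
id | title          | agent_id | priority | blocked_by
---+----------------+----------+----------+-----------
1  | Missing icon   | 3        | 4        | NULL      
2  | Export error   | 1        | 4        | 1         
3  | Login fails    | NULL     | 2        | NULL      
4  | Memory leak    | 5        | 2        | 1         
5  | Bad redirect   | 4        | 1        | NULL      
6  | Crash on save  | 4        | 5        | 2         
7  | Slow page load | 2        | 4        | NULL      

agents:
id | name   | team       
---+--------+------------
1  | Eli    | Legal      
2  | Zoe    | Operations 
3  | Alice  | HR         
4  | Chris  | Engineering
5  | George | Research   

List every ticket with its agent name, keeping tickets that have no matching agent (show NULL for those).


LEFT JOIN keeps every row from tickets (the left table); where agent_id has no match in agents, the agent columns become NULL. Walk through each ticket:
  - ticket 1 (Missing icon): agent_id=3 -> matches Alice
  - ticket 2 (Export error): agent_id=1 -> matches Eli
  - ticket 3 (Login fails): agent_id=NULL, no match -> kept with NULL
  - ticket 4 (Memory leak): agent_id=5 -> matches George
  - ticket 5 (Bad redirect): agent_id=4 -> matches Chris
  - ticket 6 (Crash on save): agent_id=4 -> matches Chris
  - ticket 7 (Slow page load): agent_id=2 -> matches Zoe
All 7 rows appear; 1 has NULL agent.

SQL:
SELECT a.title, b.name AS agent
FROM tickets a
LEFT JOIN agents b ON a.agent_id = b.id

Result:
title          | agent 
---------------+-------
Missing icon   | Alice 
Export error   | Eli   
Login fails    | NULL  
Memory leak    | George
Bad redirect   | Chris 
Crash on save  | Chris 
Slow page load | Zoe   


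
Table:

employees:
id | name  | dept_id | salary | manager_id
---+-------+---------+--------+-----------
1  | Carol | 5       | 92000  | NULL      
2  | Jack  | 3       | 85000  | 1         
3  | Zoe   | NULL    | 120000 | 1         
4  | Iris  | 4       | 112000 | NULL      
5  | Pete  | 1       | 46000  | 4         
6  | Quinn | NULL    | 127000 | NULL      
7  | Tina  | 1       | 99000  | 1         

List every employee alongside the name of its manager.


This is a self-join: employees is joined to a second copy of itself, matching each row's manager_id to another row's id. Use LEFT JOIN so rows with manager_id=NULL are kept.
  - employee 1 (Carol): manager_id=NULL -> NULL
  - employee 2 (Jack): manager_id=1 -> Carol
  - employee 3 (Zoe): manager_id=1 -> Carol
  - employee 4 (Iris): manager_id=NULL -> NULL
  - employee 5 (Pete): manager_id=4 -> Iris
  - employee 6 (Quinn): manager_id=NULL -> NULL
  - employee 7 (Tina): manager_id=1 -> Carol

SQL:
SELECT a.name AS item, b.name AS manager
FROM employees a
LEFT JOIN employees b ON a.manager_id = b.id

Result:
item  | manager
------+--------
Carol | NULL   
Jack  | Carol  
Zoe   | Carol  
Iris  | NULL   
Pete  | Iris   
Quinn | NULL   
Tina  | Carol  


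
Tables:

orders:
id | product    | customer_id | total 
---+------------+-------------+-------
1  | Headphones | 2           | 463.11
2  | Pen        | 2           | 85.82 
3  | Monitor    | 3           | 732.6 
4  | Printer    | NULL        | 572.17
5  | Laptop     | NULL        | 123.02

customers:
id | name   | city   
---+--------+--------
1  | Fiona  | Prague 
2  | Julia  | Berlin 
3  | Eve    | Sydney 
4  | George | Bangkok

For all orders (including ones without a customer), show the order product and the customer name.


LEFT JOIN keeps every row from orders (the left table); where customer_id has no match in customers, the customer columns become NULL. Walk through each order:
  - order 1 (Headphones): customer_id=2 -> matches Julia
  - order 2 (Pen): customer_id=2 -> matches Julia
  - order 3 (Monitor): customer_id=3 -> matches Eve
  - order 4 (Printer): customer_id=NULL, no match -> kept with NULL
  - order 5 (Laptop): customer_id=NULL, no match -> kept with NULL
All 5 rows appear; 2 have NULL customer.

SQL:
SELECT a.product, b.name AS customer
FROM orders a
LEFT JOIN customers b ON a.customer_id = b.id

Result:
product    | customer
-----------+---------
Headphones | Julia   
Pen        | Julia   
Monitor    | Eve     
Printer    | NULL    
Laptop     | NULL    


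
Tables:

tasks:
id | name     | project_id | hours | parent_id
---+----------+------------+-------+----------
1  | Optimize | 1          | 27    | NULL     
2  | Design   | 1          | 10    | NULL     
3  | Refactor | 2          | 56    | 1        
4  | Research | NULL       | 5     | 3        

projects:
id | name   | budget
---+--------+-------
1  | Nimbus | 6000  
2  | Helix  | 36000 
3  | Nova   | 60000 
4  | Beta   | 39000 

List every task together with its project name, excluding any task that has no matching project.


INNER JOIN keeps only tasks rows whose project_id matches an id in projects. Walk through each task:
  - task 1 (Optimize): project_id=1 -> matches Nimbus
  - task 2 (Design): project_id=1 -> matches Nimbus
  - task 3 (Refactor): project_id=2 -> matches Helix
  - task 4 (Research): project_id=NULL, no match -> dropped
So 1 of 4 rows is dropped.

SQL:
SELECT a.name, b.name AS project
FROM tasks a
INNER JOIN projects b ON a.project_id = b.id

Result:
name     | project
---------+--------
Optimize | Nimbus 
Design   | Nimbus 
Refactor | Helix  


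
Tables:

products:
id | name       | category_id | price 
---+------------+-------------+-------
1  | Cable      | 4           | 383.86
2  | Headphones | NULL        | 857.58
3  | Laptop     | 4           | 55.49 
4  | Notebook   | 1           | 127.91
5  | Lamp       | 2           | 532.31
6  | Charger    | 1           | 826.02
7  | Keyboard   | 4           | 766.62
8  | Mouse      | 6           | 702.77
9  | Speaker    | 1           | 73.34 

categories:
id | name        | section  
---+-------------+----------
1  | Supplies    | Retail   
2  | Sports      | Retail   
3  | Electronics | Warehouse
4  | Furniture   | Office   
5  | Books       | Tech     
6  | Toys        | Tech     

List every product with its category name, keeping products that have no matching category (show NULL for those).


LEFT JOIN keeps every row from products (the left table); where category_id has no match in categories, the category columns become NULL. Walk through each product:
  - product 1 (Cable): category_id=4 -> matches Furniture
  - product 2 (Headphones): category_id=NULL, no match -> kept with NULL
  - product 3 (Laptop): category_id=4 -> matches Furniture
  - product 4 (Notebook): category_id=1 -> matches Supplies
  - product 5 (Lamp): category_id=2 -> matches Sports
  - product 6 (Charger): category_id=1 -> matches Supplies
  - product 7 (Keyboard): category_id=4 -> matches Furniture
  - product 8 (Mouse): category_id=6 -> matches Toys
  - product 9 (Speaker): category_id=1 -> matches Supplies
All 9 rows appear; 1 has NULL category.

SQL:
SELECT a.name, b.name AS category
FROM products a
LEFT JOIN categories b ON a.category_id = b.id

Result:
name       | category 
-----------+----------
Cable      | Furniture
Headphones | NULL     
Laptop     | Furniture
Notebook   | Supplies 
Lamp       | Sports   
Charger    | Supplies 
Keyboard   | Furniture
Mouse      | Toys     
Speaker    | Supplies 


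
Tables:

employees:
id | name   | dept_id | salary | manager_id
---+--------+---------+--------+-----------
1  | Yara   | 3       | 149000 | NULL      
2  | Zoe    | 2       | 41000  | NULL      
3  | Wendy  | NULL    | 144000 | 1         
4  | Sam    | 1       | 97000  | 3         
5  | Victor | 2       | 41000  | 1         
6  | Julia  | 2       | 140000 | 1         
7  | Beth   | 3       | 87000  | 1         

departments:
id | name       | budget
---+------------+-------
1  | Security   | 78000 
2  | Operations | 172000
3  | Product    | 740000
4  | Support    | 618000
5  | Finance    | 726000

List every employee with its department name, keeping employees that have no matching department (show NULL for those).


LEFT JOIN keeps every row from employees (the left table); where dept_id has no match in departments, the department columns become NULL. Walk through each employee:
  - employee 1 (Yara): dept_id=3 -> matches Product
  - employee 2 (Zoe): dept_id=2 -> matches Operations
  - employee 3 (Wendy): dept_id=NULL, no match -> kept with NULL
  - employee 4 (Sam): dept_id=1 -> matches Security
  - employee 5 (Victor): dept_id=2 -> matches Operations
  - employee 6 (Julia): dept_id=2 -> matches Operations
  - employee 7 (Beth): dept_id=3 -> matches Product
All 7 rows appear; 1 has NULL department.

SQL:
SELECT a.name, b.name AS department
FROM employees a
LEFT JOIN departments b ON a.dept_id = b.id

Result:
name   | department
-------+-----------
Yara   | Product   
Zoe    | Operations
Wendy  | NULL      
Sam    | Security  
Victor | Operations
Julia  | Operations
Beth   | Product   


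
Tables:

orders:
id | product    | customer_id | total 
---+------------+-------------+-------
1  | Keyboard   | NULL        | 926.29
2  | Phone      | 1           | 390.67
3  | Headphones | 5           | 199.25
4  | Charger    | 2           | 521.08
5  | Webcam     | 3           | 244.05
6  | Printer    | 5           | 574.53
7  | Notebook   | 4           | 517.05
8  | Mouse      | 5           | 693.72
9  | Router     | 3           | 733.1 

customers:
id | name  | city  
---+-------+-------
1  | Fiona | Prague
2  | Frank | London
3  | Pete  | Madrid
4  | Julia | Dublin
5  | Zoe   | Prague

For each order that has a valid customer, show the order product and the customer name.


INNER JOIN keeps only orders rows whose customer_id matches an id in customers. Walk through each order:
  - order 1 (Keyboard): customer_id=NULL, no match -> dropped
  - order 2 (Phone): customer_id=1 -> matches Fiona
  - order 3 (Headphones): customer_id=5 -> matches Zoe
  - order 4 (Charger): customer_id=2 -> matches Frank
  - order 5 (Webcam): customer_id=3 -> matches Pete
  - order 6 (Printer): customer_id=5 -> matches Zoe
  - order 7 (Notebook): customer_id=4 -> matches Julia
  - order 8 (Mouse): customer_id=5 -> matches Zoe
  - order 9 (Router): customer_id=3 -> matches Pete
So 1 of 9 rows is dropped.

SQL:
SELECT a.product, b.name AS customer
FROM orders a
INNER JOIN customers b ON a.customer_id = b.id

Result:
product    | customer
-----------+---------
Phone      | Fiona   
Headphones | Zoe     
Charger    | Frank   
Webcam     | Pete    
Printer    | Zoe     
Notebook   | Julia   
Mouse      | Zoe     
Router     | Pete    


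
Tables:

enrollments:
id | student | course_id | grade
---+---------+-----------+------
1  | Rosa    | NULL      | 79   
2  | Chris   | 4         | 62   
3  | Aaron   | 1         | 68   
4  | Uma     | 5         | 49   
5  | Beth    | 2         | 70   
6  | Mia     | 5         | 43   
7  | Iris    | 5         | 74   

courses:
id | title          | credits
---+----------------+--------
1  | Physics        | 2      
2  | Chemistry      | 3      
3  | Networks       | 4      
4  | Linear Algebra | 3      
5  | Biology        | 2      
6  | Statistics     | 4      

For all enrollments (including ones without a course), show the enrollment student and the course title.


LEFT JOIN keeps every row from enrollments (the left table); where course_id has no match in courses, the course columns become NULL. Walk through each enrollment:
  - enrollment 1 (Rosa): course_id=NULL, no match -> kept with NULL
  - enrollment 2 (Chris): course_id=4 -> matches Linear Algebra
  - enrollment 3 (Aaron): course_id=1 -> matches Physics
  - enrollment 4 (Uma): course_id=5 -> matches Biology
  - enrollment 5 (Beth): course_id=2 -> matches Chemistry
  - enrollment 6 (Mia): course_id=5 -> matches Biology
  - enrollment 7 (Iris): course_id=5 -> matches Biology
All 7 rows appear; 1 has NULL course.

SQL:
SELECT a.student, b.title AS course
FROM enrollments a
LEFT JOIN courses b ON a.course_id = b.id

Result:
student | course        
--------+---------------
Rosa    | NULL          
Chris   | Linear Algebra
Aaron   | Physics       
Uma     | Biology       
Beth    | Chemistry     
Mia     | Biology       
Iris    | Biology       


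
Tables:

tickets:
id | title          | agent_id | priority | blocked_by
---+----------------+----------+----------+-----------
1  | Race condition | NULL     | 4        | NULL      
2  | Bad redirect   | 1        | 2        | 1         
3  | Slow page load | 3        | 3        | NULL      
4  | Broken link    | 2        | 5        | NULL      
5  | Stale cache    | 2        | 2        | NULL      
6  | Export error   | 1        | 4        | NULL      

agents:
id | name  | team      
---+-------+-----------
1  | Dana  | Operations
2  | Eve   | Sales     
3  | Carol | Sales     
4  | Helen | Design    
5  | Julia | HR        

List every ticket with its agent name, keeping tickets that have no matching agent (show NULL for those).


LEFT JOIN keeps every row from tickets (the left table); where agent_id has no match in agents, the agent columns become NULL. Walk through each ticket:
  - ticket 1 (Race condition): agent_id=NULL, no match -> kept with NULL
  - ticket 2 (Bad redirect): agent_id=1 -> matches Dana
  - ticket 3 (Slow page load): agent_id=3 -> matches Carol
  - ticket 4 (Broken link): agent_id=2 -> matches Eve
  - ticket 5 (Stale cache): agent_id=2 -> matches Eve
  - ticket 6 (Export error): agent_id=1 -> matches Dana
All 6 rows appear; 1 has NULL agent.

SQL:
SELECT a.title, b.name AS agent
FROM tickets a
LEFT JOIN agents b ON a.agent_id = b.id

Result:
title          | agent
---------------+------
Race condition | NULL 
Bad redirect   | Dana 
Slow page load | Carol
Broken link    | Eve  
Stale cache    | Eve  
Export error   | Dana 


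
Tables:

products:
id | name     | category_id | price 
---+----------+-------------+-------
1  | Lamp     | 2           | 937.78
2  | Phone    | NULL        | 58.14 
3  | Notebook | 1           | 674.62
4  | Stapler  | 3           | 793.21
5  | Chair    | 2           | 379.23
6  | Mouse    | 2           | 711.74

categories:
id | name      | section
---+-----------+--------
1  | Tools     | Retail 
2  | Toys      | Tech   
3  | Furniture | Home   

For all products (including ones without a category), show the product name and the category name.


LEFT JOIN keeps every row from products (the left table); where category_id has no match in categories, the category columns become NULL. Walk through each product:
  - product 1 (Lamp): category_id=2 -> matches Toys
  - product 2 (Phone): category_id=NULL, no match -> kept with NULL
  - product 3 (Notebook): category_id=1 -> matches Tools
  - product 4 (Stapler): category_id=3 -> matches Furniture
  - product 5 (Chair): category_id=2 -> matches Toys
  - product 6 (Mouse): category_id=2 -> matches Toys
All 6 rows appear; 1 has NULL category.

SQL:
SELECT a.name, b.name AS category
FROM products a
LEFT JOIN categories b ON a.category_id = b.id

Result:
name     | category 
---------+----------
Lamp     | Toys     
Phone    | NULL     
Notebook | Tools    
Stapler  | Furniture
Chair    | Toys     
Mouse    | Toys     


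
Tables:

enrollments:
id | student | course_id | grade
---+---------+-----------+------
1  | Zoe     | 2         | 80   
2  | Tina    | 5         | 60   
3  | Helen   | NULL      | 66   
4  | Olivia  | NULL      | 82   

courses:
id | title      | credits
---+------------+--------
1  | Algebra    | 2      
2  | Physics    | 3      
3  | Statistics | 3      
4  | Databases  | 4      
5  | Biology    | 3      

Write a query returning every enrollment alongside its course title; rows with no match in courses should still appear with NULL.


LEFT JOIN keeps every row from enrollments (the left table); where course_id has no match in courses, the course columns become NULL. Walk through each enrollment:
  - enrollment 1 (Zoe): course_id=2 -> matches Physics
  - enrollment 2 (Tina): course_id=5 -> matches Biology
  - enrollment 3 (Helen): course_id=NULL, no match -> kept with NULL
  - enrollment 4 (Olivia): course_id=NULL, no match -> kept with NULL
All 4 rows appear; 2 have NULL course.

SQL:
SELECT a.student, b.title AS course
FROM enrollments a
LEFT JOIN courses b ON a.course_id = b.id

Result:
student | course 
--------+--------
Zoe     | Physics
Tina    | Biology
Helen   | NULL   
Olivia  | NULL   


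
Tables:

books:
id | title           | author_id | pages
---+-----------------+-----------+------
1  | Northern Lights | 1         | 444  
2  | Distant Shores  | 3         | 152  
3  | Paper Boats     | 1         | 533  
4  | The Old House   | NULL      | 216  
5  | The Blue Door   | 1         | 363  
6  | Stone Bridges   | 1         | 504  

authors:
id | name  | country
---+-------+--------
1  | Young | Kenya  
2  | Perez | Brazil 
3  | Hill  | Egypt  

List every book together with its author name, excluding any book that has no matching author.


INNER JOIN keeps only books rows whose author_id matches an id in authors. Walk through each book:
  - book 1 (Northern Lights): author_id=1 -> matches Young
  - book 2 (Distant Shores): author_id=3 -> matches Hill
  - book 3 (Paper Boats): author_id=1 -> matches Young
  - book 4 (The Old House): author_id=NULL, no match -> dropped
  - book 5 (The Blue Door): author_id=1 -> matches Young
  - book 6 (Stone Bridges): author_id=1 -> matches Young
So 1 of 6 rows is dropped.

SQL:
SELECT a.title, b.name AS author
FROM books a
INNER JOIN authors b ON a.author_id = b.id

Result:
title           | author
----------------+-------
Northern Lights | Young 
Distant Shores  | Hill  
Paper Boats     | Young 
The Blue Door   | Young 
Stone Bridges   | Young 


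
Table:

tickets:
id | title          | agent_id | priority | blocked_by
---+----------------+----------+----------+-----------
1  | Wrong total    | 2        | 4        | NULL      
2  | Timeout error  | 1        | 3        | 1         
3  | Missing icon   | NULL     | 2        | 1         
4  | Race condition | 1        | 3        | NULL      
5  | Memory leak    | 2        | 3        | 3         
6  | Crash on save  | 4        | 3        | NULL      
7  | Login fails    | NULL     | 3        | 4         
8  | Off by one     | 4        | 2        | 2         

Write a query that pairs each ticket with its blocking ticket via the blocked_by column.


This is a self-join: tickets is joined to a second copy of itself, matching each row's blocked_by to another row's id. Use LEFT JOIN so rows with blocked_by=NULL are kept.
  - ticket 1 (Wrong total): blocked_by=NULL -> NULL
  - ticket 2 (Timeout error): blocked_by=1 -> Wrong total
  - ticket 3 (Missing icon): blocked_by=1 -> Wrong total
  - ticket 4 (Race condition): blocked_by=NULL -> NULL
  - ticket 5 (Memory leak): blocked_by=3 -> Missing icon
  - ticket 6 (Crash on save): blocked_by=NULL -> NULL
  - ticket 7 (Login fails): blocked_by=4 -> Race condition
  - ticket 8 (Off by one): blocked_by=2 -> Timeout error

SQL:
SELECT a.title AS item, b.title AS blocked_by
FROM tickets a
LEFT JOIN tickets b ON a.blocked_by = b.id

Result:
item           | blocked_by    
---------------+---------------
Wrong total    | NULL          
Timeout error  | Wrong total   
Missing icon   | Wrong total   
Race condition | NULL          
Memory leak    | Missing icon  
Crash on save  | NULL          
Login fails    | Race condition
Off by one     | Timeout error 


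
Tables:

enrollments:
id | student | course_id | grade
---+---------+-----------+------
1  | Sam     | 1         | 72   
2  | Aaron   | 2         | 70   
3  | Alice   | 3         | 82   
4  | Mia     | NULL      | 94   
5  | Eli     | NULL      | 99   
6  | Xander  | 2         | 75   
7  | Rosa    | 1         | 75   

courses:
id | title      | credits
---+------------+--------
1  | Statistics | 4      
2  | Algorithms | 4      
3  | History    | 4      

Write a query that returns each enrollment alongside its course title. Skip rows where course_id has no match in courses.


INNER JOIN keeps only enrollments rows whose course_id matches an id in courses. Walk through each enrollment:
  - enrollment 1 (Sam): course_id=1 -> matches Statistics
  - enrollment 2 (Aaron): course_id=2 -> matches Algorithms
  - enrollment 3 (Alice): course_id=3 -> matches History
  - enrollment 4 (Mia): course_id=NULL, no match -> dropped
  - enrollment 5 (Eli): course_id=NULL, no match -> dropped
  - enrollment 6 (Xander): course_id=2 -> matches Algorithms
  - enrollment 7 (Rosa): course_id=1 -> matches Statistics
So 2 of 7 rows are dropped.

SQL:
SELECT a.student, b.title AS course
FROM enrollments a
INNER JOIN courses b ON a.course_id = b.id

Result:
student | course    
--------+-----------
Sam     | Statistics
Aaron   | Algorithms
Alice   | History   
Xander  | Algorithms
Rosa    | Statistics


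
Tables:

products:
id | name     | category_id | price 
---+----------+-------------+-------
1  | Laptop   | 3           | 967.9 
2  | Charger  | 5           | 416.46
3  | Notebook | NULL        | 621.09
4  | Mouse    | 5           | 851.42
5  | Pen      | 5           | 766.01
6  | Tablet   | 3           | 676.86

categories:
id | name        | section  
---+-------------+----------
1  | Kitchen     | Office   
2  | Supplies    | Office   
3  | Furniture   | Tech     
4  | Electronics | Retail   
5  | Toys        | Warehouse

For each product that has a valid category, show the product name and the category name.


INNER JOIN keeps only products rows whose category_id matches an id in categories. Walk through each product:
  - product 1 (Laptop): category_id=3 -> matches Furniture
  - product 2 (Charger): category_id=5 -> matches Toys
  - product 3 (Notebook): category_id=NULL, no match -> dropped
  - product 4 (Mouse): category_id=5 -> matches Toys
  - product 5 (Pen): category_id=5 -> matches Toys
  - product 6 (Tablet): category_id=3 -> matches Furniture
So 1 of 6 rows is dropped.

SQL:
SELECT a.name, b.name AS category
FROM products a
INNER JOIN categories b ON a.category_id = b.id

Result:
name    | category 
--------+----------
Laptop  | Furniture
Charger | Toys     
Mouse   | Toys     
Pen     | Toys     
Tablet  | Furniture


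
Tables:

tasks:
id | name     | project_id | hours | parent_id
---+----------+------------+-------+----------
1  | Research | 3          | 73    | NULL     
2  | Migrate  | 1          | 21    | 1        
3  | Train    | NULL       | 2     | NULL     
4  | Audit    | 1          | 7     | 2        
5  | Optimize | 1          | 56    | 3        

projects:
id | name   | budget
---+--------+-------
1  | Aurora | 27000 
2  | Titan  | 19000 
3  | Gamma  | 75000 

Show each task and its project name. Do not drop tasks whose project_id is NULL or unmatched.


LEFT JOIN keeps every row from tasks (the left table); where project_id has no match in projects, the project columns become NULL. Walk through each task:
  - task 1 (Research): project_id=3 -> matches Gamma
  - task 2 (Migrate): project_id=1 -> matches Aurora
  - task 3 (Train): project_id=NULL, no match -> kept with NULL
  - task 4 (Audit): project_id=1 -> matches Aurora
  - task 5 (Optimize): project_id=1 -> matches Aurora
All 5 rows appear; 1 has NULL project.

SQL:
SELECT a.name, b.name AS project
FROM tasks a
LEFT JOIN projects b ON a.project_id = b.id

Result:
name     | project
---------+--------
Research | Gamma  
Migrate  | Aurora 
Train    | NULL   
Audit    | Aurora 
Optimize | Aurora 


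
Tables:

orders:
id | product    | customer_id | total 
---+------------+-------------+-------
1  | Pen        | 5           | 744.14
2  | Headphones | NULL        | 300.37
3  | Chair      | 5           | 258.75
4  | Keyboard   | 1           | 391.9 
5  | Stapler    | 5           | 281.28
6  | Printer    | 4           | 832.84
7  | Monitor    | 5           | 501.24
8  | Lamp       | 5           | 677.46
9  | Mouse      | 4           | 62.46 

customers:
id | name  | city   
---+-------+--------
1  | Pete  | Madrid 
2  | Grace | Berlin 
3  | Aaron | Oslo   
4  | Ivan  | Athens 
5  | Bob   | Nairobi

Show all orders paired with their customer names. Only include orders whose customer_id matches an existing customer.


INNER JOIN keeps only orders rows whose customer_id matches an id in customers. Walk through each order:
  - order 1 (Pen): customer_id=5 -> matches Bob
  - order 2 (Headphones): customer_id=NULL, no match -> dropped
  - order 3 (Chair): customer_id=5 -> matches Bob
  - order 4 (Keyboard): customer_id=1 -> matches Pete
  - order 5 (Stapler): customer_id=5 -> matches Bob
  - order 6 (Printer): customer_id=4 -> matches Ivan
  - order 7 (Monitor): customer_id=5 -> matches Bob
  - order 8 (Lamp): customer_id=5 -> matches Bob
  - order 9 (Mouse): customer_id=4 -> matches Ivan
So 1 of 9 rows is dropped.

SQL:
SELECT a.product, b.name AS customer
FROM orders a
INNER JOIN customers b ON a.customer_id = b.id

Result:
product  | customer
---------+---------
Pen      | Bob     
Chair    | Bob     
Keyboard | Pete    
Stapler  | Bob     
Printer  | Ivan    
Monitor  | Bob     
Lamp     | Bob     
Mouse    | Ivan    


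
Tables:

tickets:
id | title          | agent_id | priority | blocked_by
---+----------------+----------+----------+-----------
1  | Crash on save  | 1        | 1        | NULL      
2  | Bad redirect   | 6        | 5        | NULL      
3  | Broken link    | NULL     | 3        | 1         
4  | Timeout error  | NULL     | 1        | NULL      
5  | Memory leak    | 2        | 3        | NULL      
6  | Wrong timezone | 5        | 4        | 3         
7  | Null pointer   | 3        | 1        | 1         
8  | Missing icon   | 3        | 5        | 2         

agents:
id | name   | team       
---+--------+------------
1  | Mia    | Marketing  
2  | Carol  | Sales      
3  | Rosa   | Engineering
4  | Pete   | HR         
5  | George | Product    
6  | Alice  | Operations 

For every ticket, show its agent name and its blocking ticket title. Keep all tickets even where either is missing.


Two LEFT JOINs from the same base table tickets: one to agents via agent_id, one to tickets itself via blocked_by. Both are LEFT so every ticket is preserved.
Match against agents:
  - ticket 1 (Crash on save): agent_id=1 -> matches Mia
  - ticket 2 (Bad redirect): agent_id=6 -> matches Alice
  - ticket 3 (Broken link): agent_id=NULL, no match -> kept with NULL
  - ticket 4 (Timeout error): agent_id=NULL, no match -> kept with NULL
  - ticket 5 (Memory leak): agent_id=2 -> matches Carol
  - ticket 6 (Wrong timezone): agent_id=5 -> matches George
  - ticket 7 (Null pointer): agent_id=3 -> matches Rosa
  - ticket 8 (Missing icon): agent_id=3 -> matches Rosa
Match against tickets (self):
  - ticket 1 (Crash on save): blocked_by=NULL -> NULL
  - ticket 2 (Bad redirect): blocked_by=NULL -> NULL
  - ticket 3 (Broken link): blocked_by=1 -> Crash on save
  - ticket 4 (Timeout error): blocked_by=NULL -> NULL
  - ticket 5 (Memory leak): blocked_by=NULL -> NULL
  - ticket 6 (Wrong timezone): blocked_by=3 -> Broken link
  - ticket 7 (Null pointer): blocked_by=1 -> Crash on save
  - ticket 8 (Missing icon): blocked_by=2 -> Bad redirect

SQL:
SELECT a.title, b.name AS agent, c.title AS blocked_by
FROM tickets a
LEFT JOIN agents b ON a.agent_id = b.id
LEFT JOIN tickets c ON a.blocked_by = c.id

Result:
title          | agent  | blocked_by   
---------------+--------+--------------
Crash on save  | Mia    | NULL         
Bad redirect   | Alice  | NULL         
Broken link    | NULL   | Crash on save
Timeout error  | NULL   | NULL         
Memory leak    | Carol  | NULL         
Wrong timezone | George | Broken link  
Null pointer   | Rosa   | Crash on save
Missing icon   | Rosa   | Bad redirect 


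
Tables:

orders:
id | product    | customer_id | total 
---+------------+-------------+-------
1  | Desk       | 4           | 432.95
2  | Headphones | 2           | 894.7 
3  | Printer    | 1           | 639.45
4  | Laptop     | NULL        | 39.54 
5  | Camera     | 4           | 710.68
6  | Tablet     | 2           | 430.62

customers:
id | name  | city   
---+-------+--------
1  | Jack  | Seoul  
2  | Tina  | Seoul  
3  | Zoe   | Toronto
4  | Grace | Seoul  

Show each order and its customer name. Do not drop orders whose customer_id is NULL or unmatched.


LEFT JOIN keeps every row from orders (the left table); where customer_id has no match in customers, the customer columns become NULL. Walk through each order:
  - order 1 (Desk): customer_id=4 -> matches Grace
  - order 2 (Headphones): customer_id=2 -> matches Tina
  - order 3 (Printer): customer_id=1 -> matches Jack
  - order 4 (Laptop): customer_id=NULL, no match -> kept with NULL
  - order 5 (Camera): customer_id=4 -> matches Grace
  - order 6 (Tablet): customer_id=2 -> matches Tina
All 6 rows appear; 1 has NULL customer.

SQL:
SELECT a.product, b.name AS customer
FROM orders a
LEFT JOIN customers b ON a.customer_id = b.id

Result:
product    | customer
-----------+---------
Desk       | Grace   
Headphones | Tina    
Printer    | Jack    
Laptop     | NULL    
Camera     | Grace   
Tablet     | Tina    


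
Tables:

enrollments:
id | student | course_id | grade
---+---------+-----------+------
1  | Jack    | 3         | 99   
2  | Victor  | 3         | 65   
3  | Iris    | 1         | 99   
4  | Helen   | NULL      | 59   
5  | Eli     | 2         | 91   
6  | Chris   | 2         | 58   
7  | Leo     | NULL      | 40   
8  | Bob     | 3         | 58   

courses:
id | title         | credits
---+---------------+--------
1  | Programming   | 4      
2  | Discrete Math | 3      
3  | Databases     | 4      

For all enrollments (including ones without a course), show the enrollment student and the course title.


LEFT JOIN keeps every row from enrollments (the left table); where course_id has no match in courses, the course columns become NULL. Walk through each enrollment:
  - enrollment 1 (Jack): course_id=3 -> matches Databases
  - enrollment 2 (Victor): course_id=3 -> matches Databases
  - enrollment 3 (Iris): course_id=1 -> matches Programming
  - enrollment 4 (Helen): course_id=NULL, no match -> kept with NULL
  - enrollment 5 (Eli): course_id=2 -> matches Discrete Math
  - enrollment 6 (Chris): course_id=2 -> matches Discrete Math
  - enrollment 7 (Leo): course_id=NULL, no match -> kept with NULL
  - enrollment 8 (Bob): course_id=3 -> matches Databases
All 8 rows appear; 2 have NULL course.

SQL:
SELECT a.student, b.title AS course
FROM enrollments a
LEFT JOIN courses b ON a.course_id = b.id

Result:
student | course       
--------+--------------
Jack    | Databases    
Victor  | Databases    
Iris    | Programming  
Helen   | NULL         
Eli     | Discrete Math
Chris   | Discrete Math
Leo     | NULL         
Bob     | Databases    


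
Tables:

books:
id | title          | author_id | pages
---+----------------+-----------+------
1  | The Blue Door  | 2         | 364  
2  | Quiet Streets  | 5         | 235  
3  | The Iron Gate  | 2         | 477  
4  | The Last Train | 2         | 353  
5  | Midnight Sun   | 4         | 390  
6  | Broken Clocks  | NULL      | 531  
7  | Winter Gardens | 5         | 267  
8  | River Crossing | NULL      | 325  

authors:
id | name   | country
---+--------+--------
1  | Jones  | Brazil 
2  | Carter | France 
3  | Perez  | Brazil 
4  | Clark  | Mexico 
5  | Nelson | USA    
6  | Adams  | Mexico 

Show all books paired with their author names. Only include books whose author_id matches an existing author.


INNER JOIN keeps only books rows whose author_id matches an id in authors. Walk through each book:
  - book 1 (The Blue Door): author_id=2 -> matches Carter
  - book 2 (Quiet Streets): author_id=5 -> matches Nelson
  - book 3 (The Iron Gate): author_id=2 -> matches Carter
  - book 4 (The Last Train): author_id=2 -> matches Carter
  - book 5 (Midnight Sun): author_id=4 -> matches Clark
  - book 6 (Broken Clocks): author_id=NULL, no match -> dropped
  - book 7 (Winter Gardens): author_id=5 -> matches Nelson
  - book 8 (River Crossing): author_id=NULL, no match -> dropped
So 2 of 8 rows are dropped.

SQL:
SELECT a.title, b.name AS author
FROM books a
INNER JOIN authors b ON a.author_id = b.id

Result:
title          | author
---------------+-------
The Blue Door  | Carter
Quiet Streets  | Nelson
The Iron Gate  | Carter
The Last Train | Carter
Midnight Sun   | Clark 
Winter Gardens | Nelson


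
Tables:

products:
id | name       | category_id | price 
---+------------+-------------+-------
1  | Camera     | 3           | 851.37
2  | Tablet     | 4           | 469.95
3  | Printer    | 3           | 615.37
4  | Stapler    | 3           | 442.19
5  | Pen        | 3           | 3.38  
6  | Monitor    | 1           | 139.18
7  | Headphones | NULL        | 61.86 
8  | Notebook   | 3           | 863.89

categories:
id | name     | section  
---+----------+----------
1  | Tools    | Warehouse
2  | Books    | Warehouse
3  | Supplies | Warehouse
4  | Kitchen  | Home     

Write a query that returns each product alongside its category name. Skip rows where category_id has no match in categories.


INNER JOIN keeps only products rows whose category_id matches an id in categories. Walk through each product:
  - product 1 (Camera): category_id=3 -> matches Supplies
  - product 2 (Tablet): category_id=4 -> matches Kitchen
  - product 3 (Printer): category_id=3 -> matches Supplies
  - product 4 (Stapler): category_id=3 -> matches Supplies
  - product 5 (Pen): category_id=3 -> matches Supplies
  - product 6 (Monitor): category_id=1 -> matches Tools
  - product 7 (Headphones): category_id=NULL, no match -> dropped
  - product 8 (Notebook): category_id=3 -> matches Supplies
So 1 of 8 rows is dropped.

SQL:
SELECT a.name, b.name AS category
FROM products a
INNER JOIN categories b ON a.category_id = b.id

Result:
name     | category
---------+---------
Camera   | Supplies
Tablet   | Kitchen 
Printer  | Supplies
Stapler  | Supplies
Pen      | Supplies
Monitor  | Tools   
Notebook | Supplies


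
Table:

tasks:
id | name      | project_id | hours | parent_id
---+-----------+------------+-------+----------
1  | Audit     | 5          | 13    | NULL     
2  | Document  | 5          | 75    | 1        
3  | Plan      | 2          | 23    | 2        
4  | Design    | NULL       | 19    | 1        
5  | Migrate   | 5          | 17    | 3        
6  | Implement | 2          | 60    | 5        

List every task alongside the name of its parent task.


This is a self-join: tasks is joined to a second copy of itself, matching each row's parent_id to another row's id. Use LEFT JOIN so rows with parent_id=NULL are kept.
  - task 1 (Audit): parent_id=NULL -> NULL
  - task 2 (Document): parent_id=1 -> Audit
  - task 3 (Plan): parent_id=2 -> Document
  - task 4 (Design): parent_id=1 -> Audit
  - task 5 (Migrate): parent_id=3 -> Plan
  - task 6 (Implement): parent_id=5 -> Migrate

SQL:
SELECT a.name AS item, b.name AS parent
FROM tasks a
LEFT JOIN tasks b ON a.parent_id = b.id

Result:
item      | parent  
----------+---------
Audit     | NULL    
Document  | Audit   
Plan      | Document
Design    | Audit   
Migrate   | Plan    
Implement | Migrate 


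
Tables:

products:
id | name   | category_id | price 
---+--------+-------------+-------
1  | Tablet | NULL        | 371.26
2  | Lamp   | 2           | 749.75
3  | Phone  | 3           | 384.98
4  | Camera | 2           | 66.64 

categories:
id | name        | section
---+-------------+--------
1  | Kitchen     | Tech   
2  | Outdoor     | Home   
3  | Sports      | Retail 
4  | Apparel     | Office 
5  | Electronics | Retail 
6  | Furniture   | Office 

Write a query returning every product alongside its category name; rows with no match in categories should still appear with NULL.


LEFT JOIN keeps every row from products (the left table); where category_id has no match in categories, the category columns become NULL. Walk through each product:
  - product 1 (Tablet): category_id=NULL, no match -> kept with NULL
  - product 2 (Lamp): category_id=2 -> matches Outdoor
  - product 3 (Phone): category_id=3 -> matches Sports
  - product 4 (Camera): category_id=2 -> matches Outdoor
All 4 rows appear; 1 has NULL category.

SQL:
SELECT a.name, b.name AS category
FROM products a
LEFT JOIN categories b ON a.category_id = b.id

Result:
name   | category
-------+---------
Tablet | NULL    
Lamp   | Outdoor 
Phone  | Sports  
Camera | Outdoor 


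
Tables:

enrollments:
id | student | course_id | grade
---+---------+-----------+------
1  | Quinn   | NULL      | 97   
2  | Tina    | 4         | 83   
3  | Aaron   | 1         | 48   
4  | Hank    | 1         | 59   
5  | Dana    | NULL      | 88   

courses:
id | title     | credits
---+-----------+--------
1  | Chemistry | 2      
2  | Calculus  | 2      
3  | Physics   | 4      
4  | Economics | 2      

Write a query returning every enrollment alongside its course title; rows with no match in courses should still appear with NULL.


LEFT JOIN keeps every row from enrollments (the left table); where course_id has no match in courses, the course columns become NULL. Walk through each enrollment:
  - enrollment 1 (Quinn): course_id=NULL, no match -> kept with NULL
  - enrollment 2 (Tina): course_id=4 -> matches Economics
  - enrollment 3 (Aaron): course_id=1 -> matches Chemistry
  - enrollment 4 (Hank): course_id=1 -> matches Chemistry
  - enrollment 5 (Dana): course_id=NULL, no match -> kept with NULL
All 5 rows appear; 2 have NULL course.

SQL:
SELECT a.student, b.title AS course
FROM enrollments a
LEFT JOIN courses b ON a.course_id = b.id

Result:
student | course   
--------+----------
Quinn   | NULL     
Tina    | Economics
Aaron   | Chemistry
Hank    | Chemistry
Dana    | NULL     
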